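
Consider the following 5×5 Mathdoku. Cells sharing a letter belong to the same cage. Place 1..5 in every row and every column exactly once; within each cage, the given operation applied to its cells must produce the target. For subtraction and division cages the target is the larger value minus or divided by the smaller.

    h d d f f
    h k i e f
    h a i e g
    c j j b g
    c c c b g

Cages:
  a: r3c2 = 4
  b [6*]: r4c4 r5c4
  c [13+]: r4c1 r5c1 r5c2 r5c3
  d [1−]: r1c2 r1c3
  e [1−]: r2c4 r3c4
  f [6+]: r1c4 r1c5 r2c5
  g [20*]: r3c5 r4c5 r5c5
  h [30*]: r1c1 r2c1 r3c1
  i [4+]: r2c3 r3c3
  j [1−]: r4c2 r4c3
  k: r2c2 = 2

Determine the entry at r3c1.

2

Cage k is a single given cell, which forces r2c2 = 2.
A is a freebie; hence r3c2 = 4.
In row 2, 4 can only go at r2c4, so r2c4 = 4.
In row 2, 5 can only go at r2c1, so r2c1 = 5.
The only place for 5 in row 1 is r1c2.
Cage d's pair has difference 1, so r1c3 = 4.
Column 3 already has 4; hence r4c3 = 2.
Row 4 now contains 2, leaving r4c4 = 3.
Column 3 already has 4, leaving r5c3 = 5.
Column 4 now contains 3, which forces r5c4 = 2.
2 is placed in column 4, so r1c4 = 1.
Cage f has sum 6; hence r1c5 = 2.
The 3 cells of cage f must have sum 6, so r2c5 = 3.
Column 4 now contains 3, so r3c4 = 5.
Row 3 already has 5, which forces r3c5 = 1.
Row 4 already has 3, which forces r4c2 = 1.
Column 2 now contains 1, which forces r5c2 = 3.
1 is placed in column 5, leaving r5c5 = 4.
2 is placed in row 1, so r1c1 = 3.
3 is placed in row 2, leaving r2c3 = 1.
Cage h needs product 30, so r3c1 = 2.
Row 3 already has 1, which forces r3c3 = 3.
Row 4 already has 1; hence r4c1 = 4.
Column 5 already has 4, which forces r4c5 = 5.
Row 5 already has 4; hence r5c1 = 1.
Filled in: 3 5 4 1 2 / 5 2 1 4 3 / 2 4 3 5 1 / 4 1 2 3 5 / 1 3 5 2 4.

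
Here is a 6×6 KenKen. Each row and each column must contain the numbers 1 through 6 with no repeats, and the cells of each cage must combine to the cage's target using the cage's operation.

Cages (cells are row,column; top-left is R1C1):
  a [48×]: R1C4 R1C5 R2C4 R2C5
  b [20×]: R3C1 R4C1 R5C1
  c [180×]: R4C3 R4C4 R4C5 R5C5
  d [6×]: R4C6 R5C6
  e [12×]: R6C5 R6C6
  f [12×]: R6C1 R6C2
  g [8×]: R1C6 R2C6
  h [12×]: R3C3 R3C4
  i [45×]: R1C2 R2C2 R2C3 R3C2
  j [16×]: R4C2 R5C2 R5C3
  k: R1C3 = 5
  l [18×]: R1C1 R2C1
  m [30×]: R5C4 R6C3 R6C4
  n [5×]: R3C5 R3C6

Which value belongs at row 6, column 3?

Cage k is a single given cell, so R1C3 = 5.
Cage i has product 45, which forces R2C3 = 3.
Cage l's pair has product 18, which forces R1C1 = 3.
Row 1 now contains 3, so R1C2 = 1.
Row 2 now contains 3; hence R2C1 = 6.
Column 2 already has 1; hence R2C2 = 5.
Column 2 already has 5, leaving R3C2 = 3.
Column 2 already has 1; hence R5C2 = 4.
Row 5 already has 4, so R5C3 = 2.
Cage h's pair has product 12, so R3C3 = 6.
Cage h's pair has product 12, so R3C4 = 2.
4 is placed in column 2; hence R4C2 = 2.
Cage f needs two cells with product 12, leaving R6C1 = 2.
The two cells of cage f must have product 12; hence R6C2 = 6.
Column 3 already has 6, so R6C3 = 1.
1 is placed in row 6, leaving R6C4 = 5.
1 is placed in column 3, leaving R4C3 = 4.
Cage c has product 180, so R4C4 = 3.
The 4 cells of cage c must have product 180, so R4C5 = 5.
The 3 cells of cage m must have product 30, so R5C4 = 6.
Cage c has product 180, which forces R5C5 = 3.
Row 5 already has 6; hence R5C6 = 1.
Column 5 now contains 3, leaving R6C5 = 4.
4 is placed in row 6, leaving R6C6 = 3.
6 is placed in column 4, leaving R1C4 = 4.
The 4 cells of cage a must have product 48, which forces R1C5 = 6.
4 is placed in row 1; hence R1C6 = 2.
Cage a has product 48, so R2C4 = 1.
Cage a needs product 48, which forces R2C5 = 2.
Column 6 now contains 2, leaving R2C6 = 4.
The 3 cells of cage b must have product 20, which forces R3C1 = 4.
Column 5 already has 5; hence R3C5 = 1.
Column 6 now contains 1; hence R3C6 = 5.
5 is placed in row 4, leaving R4C1 = 1.
Column 6 now contains 1, so R4C6 = 6.
Row 5 now contains 1, leaving R5C1 = 5.
Filled in: 3 1 5 4 6 2 / 6 5 3 1 2 4 / 4 3 6 2 1 5 / 1 2 4 3 5 6 / 5 4 2 6 3 1 / 2 6 1 5 4 3.

1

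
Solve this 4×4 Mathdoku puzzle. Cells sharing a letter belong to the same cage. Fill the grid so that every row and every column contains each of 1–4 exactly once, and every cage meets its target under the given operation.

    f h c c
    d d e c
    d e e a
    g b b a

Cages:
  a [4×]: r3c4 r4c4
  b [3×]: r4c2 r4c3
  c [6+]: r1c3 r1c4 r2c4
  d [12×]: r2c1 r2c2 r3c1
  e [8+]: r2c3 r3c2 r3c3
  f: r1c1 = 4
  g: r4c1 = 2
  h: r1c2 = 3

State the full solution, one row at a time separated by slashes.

Cage f is given, which forces r1c1 = 4.
Cage h is a single given cell, which forces r1c2 = 3.
Cage g is a single given cell, which forces r4c1 = 2.
Column 2 already has 3; hence r4c2 = 1.
Row 4 now contains 1, so r4c3 = 3.
Row 4 now contains 1; hence r4c4 = 4.
The 3 cells of cage d must have product 12, leaving r2c2 = 4.
Cage e needs sum 8, leaving r2c3 = 2.
Cage c has sum 6, so r2c4 = 3.
Cage e needs sum 8, so r3c2 = 2.
The 3 cells of cage e must have sum 8, which forces r3c3 = 4.
Column 4 now contains 4; hence r3c4 = 1.
Column 3 already has 2, which forces r1c3 = 1.
1 is placed in column 4, leaving r1c4 = 2.
Row 2 already has 3; hence r2c1 = 1.
Row 3 now contains 1, so r3c1 = 3.

4 3 1 2 / 1 4 2 3 / 3 2 4 1 / 2 1 3 4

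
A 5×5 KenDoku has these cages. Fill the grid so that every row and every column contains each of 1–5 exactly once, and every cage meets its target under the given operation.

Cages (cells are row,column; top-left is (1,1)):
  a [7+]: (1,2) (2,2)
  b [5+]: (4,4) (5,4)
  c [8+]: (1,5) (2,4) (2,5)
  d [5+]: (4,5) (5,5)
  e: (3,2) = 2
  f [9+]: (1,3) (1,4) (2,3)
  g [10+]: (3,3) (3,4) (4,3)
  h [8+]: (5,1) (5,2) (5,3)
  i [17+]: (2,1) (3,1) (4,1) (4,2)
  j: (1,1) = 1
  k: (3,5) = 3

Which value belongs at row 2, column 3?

3

Cage j is a single given cell, leaving (1,1) = 1.
Cage e is given, which forces (3,2) = 2.
Cage k is a single given cell, which forces (3,5) = 3.
The 4 cells of cage i must have sum 17, so (4,2) = 5.
Row 4 needs a 2, and only (4,4) is open for it.
Cage b's pair has sum 5, leaving (5,4) = 3.
Cage h needs sum 8, which forces (5,2) = 1.
1 is placed in row 5; hence (5,5) = 4.
Column 5 now contains 4, leaving (4,5) = 1.
Cage c needs sum 8, so (2,4) = 1.
1 is placed in column 4; hence (3,4) = 5.
1 is placed in row 4, leaving (4,3) = 4.
Column 4 now contains 5, so (1,4) = 4.
Cage i needs sum 17, leaving (2,1) = 5.
5 is placed in row 2, which forces (2,5) = 2.
5 is placed in row 3, so (3,1) = 4.
5 is placed in row 3; hence (3,3) = 1.
Row 4 now contains 4; hence (4,1) = 3.
5 is placed in column 1, which forces (5,1) = 2.
Row 5 now contains 2; hence (5,3) = 5.
Row 1 now contains 4, leaving (1,2) = 3.
Cage f has sum 9; hence (1,3) = 2.
Column 5 already has 2, so (1,5) = 5.
The two cells of cage a must have sum 7; hence (2,2) = 4.
Row 2 now contains 2; hence (2,3) = 3.
Completed grid: 1 3 2 4 5 / 5 4 3 1 2 / 4 2 1 5 3 / 3 5 4 2 1 / 2 1 5 3 4.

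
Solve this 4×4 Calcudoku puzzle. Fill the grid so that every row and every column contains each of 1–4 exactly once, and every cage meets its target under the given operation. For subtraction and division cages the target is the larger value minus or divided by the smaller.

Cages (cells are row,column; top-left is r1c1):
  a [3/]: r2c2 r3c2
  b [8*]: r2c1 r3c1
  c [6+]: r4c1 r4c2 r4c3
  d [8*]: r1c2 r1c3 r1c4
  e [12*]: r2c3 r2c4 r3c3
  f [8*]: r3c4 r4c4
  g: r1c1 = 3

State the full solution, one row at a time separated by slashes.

Cage g is given, leaving r1c1 = 3.
Row 4 needs a 4, and only r4c4 is open for it.
4 is placed in column 4, leaving r3c4 = 2.
Column 4 already has 2; hence r1c4 = 1.
Cage b needs two cells with product 8; hence r2c1 = 2.
1 is placed in column 4, which forces r2c4 = 3.
2 is placed in row 3, which forces r3c1 = 4.
2 is placed in column 1, which forces r4c1 = 1.
Row 2 now contains 3, leaving r2c2 = 1.
Cage e has product 12; hence r2c3 = 4.
Cage a's pair has quotient 3; hence r3c2 = 3.
Cage e has product 12; hence r3c3 = 1.
Column 2 now contains 3, which forces r4c2 = 2.
Row 4 now contains 2, which forces r4c3 = 3.
Column 2 already has 2, which forces r1c2 = 4.
4 is placed in column 3, so r1c3 = 2.

3 4 2 1 / 2 1 4 3 / 4 3 1 2 / 1 2 3 4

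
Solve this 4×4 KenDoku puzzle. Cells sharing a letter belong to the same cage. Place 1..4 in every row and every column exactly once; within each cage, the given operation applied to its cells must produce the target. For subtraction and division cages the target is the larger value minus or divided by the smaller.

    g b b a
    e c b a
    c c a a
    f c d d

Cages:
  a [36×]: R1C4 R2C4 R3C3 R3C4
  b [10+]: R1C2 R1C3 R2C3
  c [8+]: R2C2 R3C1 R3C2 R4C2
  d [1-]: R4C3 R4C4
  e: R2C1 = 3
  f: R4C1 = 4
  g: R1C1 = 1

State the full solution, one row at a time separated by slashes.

G is a freebie, leaving R1C1 = 1.
Cage e is given, which forces R2C1 = 3.
3 is placed in row 2; hence R2C3 = 4.
Row 2 already has 4, leaving R2C4 = 1.
1 is placed in column 1, so R3C1 = 2.
The 4 cells of cage a must have product 36, leaving R3C3 = 3.
Column 4 already has 1; hence R3C4 = 4.
Cage f is a single given cell, leaving R4C1 = 4.
Cage b needs sum 10, leaving R1C2 = 4.
4 is placed in column 3; hence R1C3 = 2.
Column 4 now contains 4, leaving R1C4 = 3.
Row 2 already has 1, which forces R2C2 = 2.
Row 3 already has 4; hence R3C2 = 1.
Cage c needs sum 8; hence R4C2 = 3.
2 is placed in column 3, leaving R4C3 = 1.
Column 4 already has 3; hence R4C4 = 2.

1 4 2 3 / 3 2 4 1 / 2 1 3 4 / 4 3 1 2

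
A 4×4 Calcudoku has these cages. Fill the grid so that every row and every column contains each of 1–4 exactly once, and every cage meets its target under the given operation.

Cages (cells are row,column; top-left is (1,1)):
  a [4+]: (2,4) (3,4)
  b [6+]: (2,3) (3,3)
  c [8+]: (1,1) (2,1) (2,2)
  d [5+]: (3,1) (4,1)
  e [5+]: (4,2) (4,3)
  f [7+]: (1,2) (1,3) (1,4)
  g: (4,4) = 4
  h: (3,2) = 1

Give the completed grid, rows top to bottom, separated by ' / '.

Cage h is a single given cell, leaving (3,2) = 1.
Row 3 now contains 1, leaving (3,4) = 3.
Cage g is given, leaving (4,4) = 4.
Column 4 now contains 3, so (2,4) = 1.
Cage f has sum 7, which forces (1,2) = 4.
The 3 cells of cage f must have sum 7, so (1,3) = 1.
1 is placed in column 4, so (1,4) = 2.
Row 1 already has 2, leaving (1,1) = 3.
The 3 cells of cage c must have sum 8, so (2,1) = 2.
Cage c needs sum 8; hence (2,2) = 3.
Row 2 already has 2; hence (2,3) = 4.
Column 1 now contains 2, so (3,1) = 4.
Column 3 now contains 4, leaving (3,3) = 2.
Column 1 now contains 3, so (4,1) = 1.
Column 2 already has 3, so (4,2) = 2.
2 is placed in column 3, so (4,3) = 3.

3 4 1 2 / 2 3 4 1 / 4 1 2 3 / 1 2 3 4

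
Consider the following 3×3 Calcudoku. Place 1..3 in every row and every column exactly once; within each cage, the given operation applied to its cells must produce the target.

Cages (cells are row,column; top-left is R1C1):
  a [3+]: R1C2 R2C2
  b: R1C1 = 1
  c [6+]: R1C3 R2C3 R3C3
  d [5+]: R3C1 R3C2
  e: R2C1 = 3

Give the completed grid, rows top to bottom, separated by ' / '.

Cage b is a single given cell, so R1C1 = 1.
1 is placed in row 1, leaving R1C2 = 2.
2 is placed in row 1; hence R1C3 = 3.
E is a freebie, so R2C1 = 3.
Column 2 now contains 2, leaving R2C2 = 1.
1 is placed in row 2, leaving R2C3 = 2.
Column 1 now contains 3, leaving R3C1 = 2.
Column 2 now contains 2, so R3C2 = 3.
2 is placed in column 3, leaving R3C3 = 1.

1 2 3 / 3 1 2 / 2 3 1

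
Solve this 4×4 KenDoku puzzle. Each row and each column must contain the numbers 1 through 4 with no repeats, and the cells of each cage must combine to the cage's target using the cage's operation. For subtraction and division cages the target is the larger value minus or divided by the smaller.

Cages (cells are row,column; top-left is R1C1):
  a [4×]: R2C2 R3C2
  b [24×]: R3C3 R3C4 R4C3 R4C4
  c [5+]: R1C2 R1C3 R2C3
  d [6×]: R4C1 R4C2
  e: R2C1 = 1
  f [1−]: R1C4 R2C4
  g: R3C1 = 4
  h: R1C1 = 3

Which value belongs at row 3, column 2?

H is a freebie, which forces R1C1 = 3.
3 is placed in row 1, leaving R1C3 = 1.
E is a freebie, so R2C1 = 1.
Row 2 already has 1, leaving R2C2 = 4.
Column 3 now contains 1, leaving R2C3 = 2.
Row 2 already has 2, leaving R2C4 = 3.
G is a freebie, so R3C1 = 4.
4 is placed in column 2, which forces R3C2 = 1.
Row 3 now contains 4, leaving R3C3 = 3.
Row 3 now contains 1, which forces R3C4 = 2.
Column 1 now contains 3, leaving R4C1 = 2.
Row 4 now contains 2, leaving R4C2 = 3.
3 is placed in column 3, leaving R4C3 = 4.
4 is placed in row 4, which forces R4C4 = 1.
Row 1 now contains 1; hence R1C2 = 2.
Column 4 already has 2, which forces R1C4 = 4.
Completed grid: 3 2 1 4 / 1 4 2 3 / 4 1 3 2 / 2 3 4 1.

1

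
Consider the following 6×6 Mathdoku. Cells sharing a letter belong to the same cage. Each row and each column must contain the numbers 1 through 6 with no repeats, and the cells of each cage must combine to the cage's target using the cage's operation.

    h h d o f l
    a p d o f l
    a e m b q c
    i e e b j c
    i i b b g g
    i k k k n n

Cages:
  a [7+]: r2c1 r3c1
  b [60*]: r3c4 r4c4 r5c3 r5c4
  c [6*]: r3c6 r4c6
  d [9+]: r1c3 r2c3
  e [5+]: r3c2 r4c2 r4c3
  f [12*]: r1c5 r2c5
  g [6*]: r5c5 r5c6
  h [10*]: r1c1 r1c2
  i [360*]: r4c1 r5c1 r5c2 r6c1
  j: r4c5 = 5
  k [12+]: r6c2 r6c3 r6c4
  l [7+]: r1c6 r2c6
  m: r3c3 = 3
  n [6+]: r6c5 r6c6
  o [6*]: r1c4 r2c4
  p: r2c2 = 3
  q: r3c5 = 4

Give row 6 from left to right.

Cage p is given; hence r2c2 = 3.
Cage m is a single given cell, so r3c3 = 3.
Q is a freebie, so r3c5 = 4.
Column 2 already has 3, leaving r4c2 = 1.
Row 4 now contains 1, leaving r4c3 = 2.
Cage j is given, leaving r4c5 = 5.
Column 2 already has 1, leaving r3c2 = 2.
Row 3 already has 2, leaving r3c6 = 1.
Cage h needs two cells with product 10; hence r1c1 = 2.
2 is placed in column 2, leaving r1c2 = 5.
Row 1 now contains 5, so r1c3 = 4.
Row 1 now contains 2, leaving r1c5 = 6.
Row 1 now contains 5, which forces r1c6 = 3.
Column 1 already has 2, which forces r2c1 = 1.
Column 3 already has 4, leaving r2c3 = 5.
6 is placed in column 5, which forces r2c5 = 2.
Row 2 now contains 2, so r2c6 = 4.
Row 3 already has 1, leaving r3c4 = 5.
The two cells of cage c must have product 6; hence r4c6 = 6.
Column 3 already has 4; hence r5c3 = 1.
1 is placed in row 5; hence r5c5 = 3.
Column 6 now contains 6, so r5c6 = 2.
Column 3 now contains 1; hence r6c3 = 6.
2 is placed in column 5; hence r6c5 = 1.
Column 6 already has 4; hence r6c6 = 5.
Row 1 now contains 3, leaving r1c4 = 1.
Row 2 now contains 2, which forces r2c4 = 6.
Row 3 now contains 5, which forces r3c1 = 6.
The 4 cells of cage b must have product 60, leaving r4c4 = 3.
Cage i needs product 360, so r5c1 = 5.
Cage i has product 360, so r5c2 = 6.
Row 5 now contains 2, which forces r5c4 = 4.
Row 6 now contains 6, so r6c2 = 4.
Cage k has sum 12, which forces r6c4 = 2.
Row 4 already has 3, leaving r4c1 = 4.
4 is placed in row 6, leaving r6c1 = 3.
Filled in: 2 5 4 1 6 3 / 1 3 5 6 2 4 / 6 2 3 5 4 1 / 4 1 2 3 5 6 / 5 6 1 4 3 2 / 3 4 6 2 1 5.

3 4 6 2 1 5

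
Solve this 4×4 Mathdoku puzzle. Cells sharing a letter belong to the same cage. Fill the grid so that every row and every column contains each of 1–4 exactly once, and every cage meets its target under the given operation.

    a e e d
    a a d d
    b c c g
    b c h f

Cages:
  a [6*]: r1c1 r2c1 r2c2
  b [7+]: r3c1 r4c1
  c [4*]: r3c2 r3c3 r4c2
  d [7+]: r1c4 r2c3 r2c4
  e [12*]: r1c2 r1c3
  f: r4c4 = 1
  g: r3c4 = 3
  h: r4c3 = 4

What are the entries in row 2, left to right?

G is a freebie; hence r3c4 = 3.
Cage h is given, which forces r4c3 = 4.
Cage f is a single given cell, leaving r4c4 = 1.
The two cells of cage e must have product 12, leaving r1c2 = 4.
4 is placed in column 3, which forces r1c3 = 3.
4 is placed in row 1, which forces r1c4 = 2.
Cage d needs sum 7, which forces r2c3 = 1.
Column 4 now contains 2, which forces r2c4 = 4.
Row 3 already has 3, so r3c1 = 4.
The 3 cells of cage c must have product 4; hence r3c2 = 1.
Cage c has product 4, so r3c3 = 2.
4 is placed in row 4, so r4c1 = 3.
Row 4 already has 1; hence r4c2 = 2.
Row 1 now contains 2, leaving r1c1 = 1.
Column 1 now contains 3, leaving r2c1 = 2.
Column 2 already has 2; hence r2c2 = 3.
Completed grid: 1 4 3 2 / 2 3 1 4 / 4 1 2 3 / 3 2 4 1.

2 3 1 4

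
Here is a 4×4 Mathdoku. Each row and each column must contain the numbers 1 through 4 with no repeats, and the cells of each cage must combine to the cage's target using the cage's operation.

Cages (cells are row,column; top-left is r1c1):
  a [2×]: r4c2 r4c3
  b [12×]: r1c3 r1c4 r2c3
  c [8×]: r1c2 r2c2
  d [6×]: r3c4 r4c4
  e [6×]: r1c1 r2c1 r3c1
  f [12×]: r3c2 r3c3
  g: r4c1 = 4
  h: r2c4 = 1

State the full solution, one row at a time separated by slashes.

3 2 1 4 / 2 4 3 1 / 1 3 4 2 / 4 1 2 3

H is a freebie, so r2c4 = 1.
Cage g is given, leaving r4c1 = 4.
The only place for 1 in row 3 is r3c1.
Row 1 needs a 1, and only r1c3 is open for it.
Cage a's pair has product 2, leaving r4c2 = 1.
1 is placed in column 3, which forces r4c3 = 2.
Row 4 now contains 2, which forces r4c4 = 3.
Column 4 already has 3, which forces r1c4 = 4.
The 3 cells of cage b must have product 12, which forces r2c3 = 3.
3 is placed in column 3, which forces r3c3 = 4.
Column 4 already has 3; hence r3c4 = 2.
Cage e needs product 6, which forces r1c1 = 3.
Row 1 already has 4, so r1c2 = 2.
3 is placed in row 2, so r2c1 = 2.
Cage c's pair has product 8, so r2c2 = 4.
Row 3 already has 4; hence r3c2 = 3.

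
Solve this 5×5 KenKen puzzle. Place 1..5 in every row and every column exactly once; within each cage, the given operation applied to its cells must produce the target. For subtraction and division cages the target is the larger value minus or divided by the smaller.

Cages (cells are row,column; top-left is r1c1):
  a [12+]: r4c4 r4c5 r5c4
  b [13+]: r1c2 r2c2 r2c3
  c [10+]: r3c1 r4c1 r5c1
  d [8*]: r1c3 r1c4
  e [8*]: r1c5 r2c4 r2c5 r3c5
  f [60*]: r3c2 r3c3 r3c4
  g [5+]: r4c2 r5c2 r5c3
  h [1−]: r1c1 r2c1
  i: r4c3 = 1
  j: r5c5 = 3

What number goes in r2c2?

The 4 cells of cage e must have product 8, so r2c4 = 1.
Cage i is a single given cell, so r4c3 = 1.
Column 3 already has 1, leaving r5c3 = 2.
Cage j is a single given cell, leaving r5c5 = 3.
Column 3 already has 2; hence r1c3 = 4.
The two cells of cage d must have product 8, which forces r1c4 = 2.
Row 1 already has 2, leaving r1c5 = 1.
4 is placed in column 3, so r2c3 = 5.
Column 3 now contains 5, which forces r3c3 = 3.
Row 4 now contains 1; hence r4c2 = 2.
2 is placed in column 4, leaving r4c4 = 3.
Row 5 already has 3, leaving r5c2 = 1.
Row 1 already has 4, leaving r1c2 = 5.
Row 2 already has 5, which forces r2c2 = 3.
Cage c needs sum 10, so r3c1 = 1.
Column 2 already has 5, so r3c2 = 4.
4 is placed in row 3, so r3c4 = 5.
4 is placed in row 3, which forces r3c5 = 2.
Column 4 now contains 5, so r5c4 = 4.
Row 1 now contains 5, which forces r1c1 = 3.
Column 5 now contains 2; hence r2c5 = 4.
Cage c has sum 10, so r4c1 = 4.
The 3 cells of cage a must have sum 12; hence r4c5 = 5.
4 is placed in row 5, which forces r5c1 = 5.
4 is placed in row 2, leaving r2c1 = 2.
Completed grid: 3 5 4 2 1 / 2 3 5 1 4 / 1 4 3 5 2 / 4 2 1 3 5 / 5 1 2 4 3.

3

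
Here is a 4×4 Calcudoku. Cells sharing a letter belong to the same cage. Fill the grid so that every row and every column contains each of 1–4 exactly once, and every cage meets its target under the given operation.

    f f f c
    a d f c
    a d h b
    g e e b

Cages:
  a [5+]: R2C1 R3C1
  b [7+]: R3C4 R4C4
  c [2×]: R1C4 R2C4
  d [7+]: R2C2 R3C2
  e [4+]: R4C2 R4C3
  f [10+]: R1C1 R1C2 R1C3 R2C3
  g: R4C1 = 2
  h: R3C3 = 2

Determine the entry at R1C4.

H is a freebie, which forces R3C3 = 2.
G is a freebie, so R4C1 = 2.
Cage f has sum 10, so R1C2 = 2.
Row 1 now contains 2; hence R1C4 = 1.
Column 4 now contains 1, which forces R2C4 = 2.
Cage f has sum 10, which forces R2C3 = 1.
1 is placed in column 3, so R4C3 = 3.
3 is placed in row 4, leaving R4C4 = 4.
Cage f has sum 10, which forces R1C1 = 3.
3 is placed in column 3, so R1C3 = 4.
1 is placed in row 2; hence R2C1 = 4.
4 is placed in row 2, so R2C2 = 3.
The two cells of cage a must have sum 5, so R3C1 = 1.
3 is placed in column 2, which forces R3C2 = 4.
Column 4 already has 4, which forces R3C4 = 3.
3 is placed in row 4; hence R4C2 = 1.
Completed grid: 3 2 4 1 / 4 3 1 2 / 1 4 2 3 / 2 1 3 4.

1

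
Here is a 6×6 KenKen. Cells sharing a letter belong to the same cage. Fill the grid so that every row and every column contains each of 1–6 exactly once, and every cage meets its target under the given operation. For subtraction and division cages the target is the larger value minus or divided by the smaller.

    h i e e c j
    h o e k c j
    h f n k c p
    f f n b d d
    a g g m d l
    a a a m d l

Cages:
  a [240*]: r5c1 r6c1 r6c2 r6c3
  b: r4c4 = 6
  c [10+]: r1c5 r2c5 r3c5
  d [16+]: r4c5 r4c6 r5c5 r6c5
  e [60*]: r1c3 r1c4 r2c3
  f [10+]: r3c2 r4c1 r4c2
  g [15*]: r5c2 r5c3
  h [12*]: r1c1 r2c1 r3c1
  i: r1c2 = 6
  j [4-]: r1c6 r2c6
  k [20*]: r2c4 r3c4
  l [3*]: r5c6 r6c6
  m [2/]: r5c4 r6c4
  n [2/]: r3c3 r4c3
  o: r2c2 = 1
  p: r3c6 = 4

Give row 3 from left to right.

6 3 1 5 2 4

I is a freebie, so r1c2 = 6.
Cage o is given, leaving r2c2 = 1.
Cage p is given, so r3c6 = 4.
B is a freebie, so r4c4 = 6.
Cage k's pair has product 20, which forces r2c4 = 4.
4 is placed in row 3, so r3c4 = 5.
In column 4, 3 can only go at r1c4, so r1c4 = 3.
The 3 cells of cage e must have product 60, so r1c3 = 4.
The 3 cells of cage e must have product 60; hence r2c3 = 5.
5 is placed in row 2, which forces r2c6 = 6.
Column 3 already has 5, which forces r5c3 = 3.
Row 5 now contains 3; hence r5c6 = 1.
Column 6 now contains 1; hence r6c6 = 3.
Cage h has product 12, leaving r1c1 = 1.
Row 1 now contains 1; hence r1c5 = 5.
Column 6 now contains 1, leaving r1c6 = 2.
Cage h needs product 12, which forces r2c1 = 2.
Row 2 now contains 2, so r2c5 = 3.
Cage h needs product 12, leaving r3c1 = 6.
Row 3 now contains 6, leaving r3c5 = 2.
2 is placed in column 6, which forces r4c6 = 5.
Row 5 now contains 3; hence r5c2 = 5.
1 is placed in row 5, which forces r5c4 = 2.
Cage m needs two cells with quotient 2, so r6c4 = 1.
Row 3 already has 2, so r3c2 = 3.
Row 3 already has 2, so r3c3 = 1.
5 is placed in row 4, leaving r4c1 = 3.
Cage f has sum 10, which forces r4c2 = 4.
The two cells of cage n must have quotient 2, leaving r4c3 = 2.
The 4 cells of cage d must have sum 16, so r4c5 = 1.
Row 5 already has 5, so r5c1 = 4.
4 is placed in row 5, which forces r5c5 = 6.
The 4 cells of cage a must have product 240; hence r6c1 = 5.
Cage a has product 240, which forces r6c2 = 2.
Cage a has product 240, so r6c3 = 6.
Column 5 now contains 6, which forces r6c5 = 4.
Completed grid: 1 6 4 3 5 2 / 2 1 5 4 3 6 / 6 3 1 5 2 4 / 3 4 2 6 1 5 / 4 5 3 2 6 1 / 5 2 6 1 4 3.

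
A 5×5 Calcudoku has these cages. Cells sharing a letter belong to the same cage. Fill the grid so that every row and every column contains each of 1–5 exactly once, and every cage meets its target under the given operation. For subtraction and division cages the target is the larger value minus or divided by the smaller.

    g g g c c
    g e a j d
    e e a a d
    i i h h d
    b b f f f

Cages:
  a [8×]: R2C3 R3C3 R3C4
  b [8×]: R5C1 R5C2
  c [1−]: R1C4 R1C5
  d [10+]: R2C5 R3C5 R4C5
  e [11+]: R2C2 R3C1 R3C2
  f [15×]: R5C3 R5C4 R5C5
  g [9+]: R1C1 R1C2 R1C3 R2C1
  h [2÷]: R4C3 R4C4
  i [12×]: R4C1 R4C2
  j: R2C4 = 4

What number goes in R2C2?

Cage j is given, so R2C4 = 4.
Cage a needs product 8, which forces R3C3 = 4.
Row 4 needs a 5, and only R4C5 is open for it.
The only place for 5 in row 2 is R2C2.
Cage e needs sum 11, so R3C1 = 5.
Column 2 now contains 5, which forces R3C2 = 1.
1 is placed in row 3, leaving R3C4 = 2.
Row 3 already has 2, so R3C5 = 3.
Column 4 already has 2, leaving R4C4 = 1.
3 is placed in column 5; hence R5C5 = 1.
Cage a has product 8, leaving R2C3 = 1.
3 is placed in column 5, which forces R2C5 = 2.
Row 4 already has 1, leaving R4C3 = 2.
The 4 cells of cage g must have sum 9, which forces R1C1 = 1.
Cage g needs sum 9; hence R1C2 = 2.
Column 3 now contains 2, so R1C3 = 3.
Row 1 now contains 3, leaving R1C4 = 5.
Column 5 now contains 2, which forces R1C5 = 4.
Row 2 now contains 2, which forces R2C1 = 3.
Column 1 already has 3; hence R4C1 = 4.
Row 4 already has 4, leaving R4C2 = 3.
4 is placed in column 1, which forces R5C1 = 2.
2 is placed in column 2, leaving R5C2 = 4.
3 is placed in column 3, so R5C3 = 5.
Column 4 now contains 5, which forces R5C4 = 3.
The full grid is 1 2 3 5 4 / 3 5 1 4 2 / 5 1 4 2 3 / 4 3 2 1 5 / 2 4 5 3 1.

5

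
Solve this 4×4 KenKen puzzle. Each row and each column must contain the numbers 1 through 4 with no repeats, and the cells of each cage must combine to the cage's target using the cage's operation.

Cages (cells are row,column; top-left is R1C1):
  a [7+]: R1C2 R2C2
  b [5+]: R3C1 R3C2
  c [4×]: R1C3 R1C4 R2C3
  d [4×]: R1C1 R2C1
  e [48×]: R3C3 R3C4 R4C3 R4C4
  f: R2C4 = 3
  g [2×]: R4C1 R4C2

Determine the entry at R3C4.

Cage f is a single given cell; hence R2C4 = 3.
Cage a needs two cells with sum 7; hence R1C2 = 3.
Row 2 now contains 3, which forces R2C2 = 4.
Cage d needs two cells with product 4, leaving R1C1 = 4.
Row 1 now contains 4, which forces R1C3 = 1.
Row 1 already has 1, leaving R1C4 = 2.
4 is placed in row 2, which forces R2C1 = 1.
1 is placed in column 3, which forces R2C3 = 2.
Column 1 already has 4, leaving R3C1 = 3.
Row 3 now contains 3, which forces R3C3 = 4.
Row 3 now contains 4, which forces R3C4 = 1.
Column 1 now contains 1, which forces R4C1 = 2.
2 is placed in row 4, so R4C2 = 1.
Column 3 already has 4; hence R4C3 = 3.
Column 4 now contains 1, so R4C4 = 4.
Row 3 already has 1, leaving R3C2 = 2.
Completed grid: 4 3 1 2 / 1 4 2 3 / 3 2 4 1 / 2 1 3 4.

1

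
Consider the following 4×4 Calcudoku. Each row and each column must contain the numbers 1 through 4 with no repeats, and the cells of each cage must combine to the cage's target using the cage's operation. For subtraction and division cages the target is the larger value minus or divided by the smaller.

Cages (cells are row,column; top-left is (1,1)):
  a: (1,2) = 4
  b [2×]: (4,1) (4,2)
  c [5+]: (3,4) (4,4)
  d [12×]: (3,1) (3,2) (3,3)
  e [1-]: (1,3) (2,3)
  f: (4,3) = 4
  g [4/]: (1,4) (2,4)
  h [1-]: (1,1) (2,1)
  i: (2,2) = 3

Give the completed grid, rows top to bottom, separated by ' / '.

3 4 2 1 / 2 3 1 4 / 4 1 3 2 / 1 2 4 3

Cage a is given, so (1,2) = 4.
4 is placed in row 1; hence (1,4) = 1.
I is a freebie; hence (2,2) = 3.
1 is placed in column 4, leaving (2,4) = 4.
3 is placed in column 2, so (3,2) = 1.
Column 2 already has 1; hence (4,2) = 2.
F is a freebie; hence (4,3) = 4.
Row 4 now contains 2, so (4,4) = 3.
Cage d needs product 12, which forces (3,1) = 4.
Column 3 now contains 4, leaving (3,3) = 3.
Column 4 now contains 3, which forces (3,4) = 2.
Row 4 now contains 2, so (4,1) = 1.
Cage h needs two cells with difference 1; hence (1,1) = 3.
3 is placed in column 3, leaving (1,3) = 2.
Column 1 now contains 1, which forces (2,1) = 2.
Cage e's pair has difference 1, so (2,3) = 1.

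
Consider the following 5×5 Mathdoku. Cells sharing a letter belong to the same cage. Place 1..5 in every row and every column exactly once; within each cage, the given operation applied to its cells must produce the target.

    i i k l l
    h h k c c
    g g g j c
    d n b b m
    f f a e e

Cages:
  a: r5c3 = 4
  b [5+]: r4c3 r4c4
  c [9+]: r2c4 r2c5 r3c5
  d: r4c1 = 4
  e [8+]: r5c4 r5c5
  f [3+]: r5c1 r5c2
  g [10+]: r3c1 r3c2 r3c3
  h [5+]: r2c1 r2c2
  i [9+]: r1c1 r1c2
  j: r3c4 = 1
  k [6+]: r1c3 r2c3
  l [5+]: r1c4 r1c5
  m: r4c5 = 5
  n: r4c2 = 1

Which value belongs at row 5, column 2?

Cage j is given, which forces r3c4 = 1.
D is a freebie, so r4c1 = 4.
N is a freebie, so r4c2 = 1.
Cage m is given; hence r4c5 = 5.
Column 2 now contains 1; hence r5c2 = 2.
Cage a is given, leaving r5c3 = 4.
Column 5 already has 5, so r5c5 = 3.
Column 1 now contains 4, which forces r1c1 = 5.
Cage i's pair has sum 9, which forces r1c2 = 4.
Row 1 now contains 5; hence r1c3 = 1.
Row 1 already has 4, so r1c4 = 3.
1 is placed in row 1; hence r1c5 = 2.
Column 2 already has 4, which forces r2c2 = 3.
Column 3 already has 1; hence r2c3 = 5.
3 is placed in column 4, so r2c4 = 4.
Row 2 now contains 4, so r2c5 = 1.
Column 2 now contains 3, leaving r3c2 = 5.
Column 5 now contains 2, which forces r3c5 = 4.
3 is placed in column 4, so r4c4 = 2.
2 is placed in row 5, so r5c1 = 1.
Row 5 now contains 3; hence r5c4 = 5.
Row 2 already has 1, which forces r2c1 = 2.
Column 1 already has 2; hence r3c1 = 3.
3 is placed in row 3; hence r3c3 = 2.
Row 4 already has 2; hence r4c3 = 3.
Completed grid: 5 4 1 3 2 / 2 3 5 4 1 / 3 5 2 1 4 / 4 1 3 2 5 / 1 2 4 5 3.

2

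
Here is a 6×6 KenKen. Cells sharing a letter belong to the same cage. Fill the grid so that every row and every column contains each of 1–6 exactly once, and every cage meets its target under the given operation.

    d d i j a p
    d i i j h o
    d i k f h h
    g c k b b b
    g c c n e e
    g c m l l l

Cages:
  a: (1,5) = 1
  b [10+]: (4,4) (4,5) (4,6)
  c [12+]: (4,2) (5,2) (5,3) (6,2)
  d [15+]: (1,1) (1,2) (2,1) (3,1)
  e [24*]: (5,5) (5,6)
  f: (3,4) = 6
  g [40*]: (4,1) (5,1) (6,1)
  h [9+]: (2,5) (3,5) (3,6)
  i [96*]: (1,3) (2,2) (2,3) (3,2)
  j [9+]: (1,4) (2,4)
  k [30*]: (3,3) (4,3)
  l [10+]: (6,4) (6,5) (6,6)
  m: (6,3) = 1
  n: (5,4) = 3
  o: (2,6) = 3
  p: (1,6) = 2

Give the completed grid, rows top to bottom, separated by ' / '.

6 5 3 4 1 2 / 1 2 4 5 6 3 / 3 4 5 6 2 1 / 2 3 6 1 5 4 / 5 1 2 3 4 6 / 4 6 1 2 3 5

Cage a is given, which forces (1,5) = 1.
Cage p is a single given cell; hence (1,6) = 2.
Cage o is a single given cell, which forces (2,6) = 3.
Cage f is given, so (3,4) = 6.
N is a freebie, so (5,4) = 3.
Cage m is a single given cell, so (6,3) = 1.
6 is placed in row 3; hence (3,3) = 5.
Cage k's pair has product 30, leaving (4,3) = 6.
Cage l has sum 10; hence (6,4) = 2.
Cage l needs sum 10, so (6,5) = 3.
Cage l has sum 10, leaving (6,6) = 5.
The 3 cells of cage h must have sum 9; hence (2,5) = 6.
Column 5 now contains 3, leaving (3,5) = 2.
The 3 cells of cage h must have sum 9; hence (3,6) = 1.
1 is placed in column 6; hence (4,6) = 4.
6 is placed in column 5, leaving (5,5) = 4.
Column 6 already has 4, leaving (5,6) = 6.
Row 6 already has 5, so (6,1) = 4.
Row 6 now contains 4; hence (6,2) = 6.
Cage d has sum 15, so (1,1) = 6.
Column 1 already has 4, leaving (3,1) = 3.
Row 3 now contains 3; hence (3,2) = 4.
The 4 cells of cage c must have sum 12, leaving (4,2) = 3.
Cage b has sum 10; hence (4,4) = 1.
Row 4 already has 4, which forces (4,5) = 5.
Cage c has sum 12, which forces (5,2) = 1.
Row 5 already has 4, leaving (5,3) = 2.
Column 2 now contains 4, so (1,2) = 5.
Cage i has product 96, so (1,3) = 3.
Row 1 already has 5, which forces (1,4) = 4.
Cage d has sum 15, which forces (2,1) = 1.
Column 2 now contains 4, so (2,2) = 2.
2 is placed in column 3; hence (2,3) = 4.
4 is placed in column 4; hence (2,4) = 5.
5 is placed in row 4; hence (4,1) = 2.
Row 5 already has 2, so (5,1) = 5.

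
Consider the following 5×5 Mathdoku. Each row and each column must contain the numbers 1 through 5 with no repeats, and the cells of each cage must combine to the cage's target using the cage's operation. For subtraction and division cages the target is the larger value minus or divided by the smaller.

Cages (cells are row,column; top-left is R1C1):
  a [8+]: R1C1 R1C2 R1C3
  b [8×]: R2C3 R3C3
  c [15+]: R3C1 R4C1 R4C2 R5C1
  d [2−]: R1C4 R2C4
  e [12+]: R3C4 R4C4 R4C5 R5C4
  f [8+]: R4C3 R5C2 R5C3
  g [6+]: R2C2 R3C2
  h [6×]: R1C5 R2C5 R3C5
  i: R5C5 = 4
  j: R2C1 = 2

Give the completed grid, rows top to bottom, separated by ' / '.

Cage j is given; hence R2C1 = 2.
2 is placed in row 2, leaving R2C3 = 4.
Column 3 already has 4; hence R3C3 = 2.
Cage i is a single given cell, leaving R5C5 = 4.
Cage h needs product 6, leaving R1C5 = 2.
The 3 cells of cage f must have sum 8, which forces R5C2 = 2.
Row 1 needs a 5, and only R1C4 is open for it.
The two cells of cage d must have difference 2; hence R2C4 = 3.
Row 2 now contains 3, so R2C5 = 1.
Cage e has sum 12, so R3C4 = 4.
1 is placed in column 5; hence R3C5 = 3.
The 4 cells of cage e must have sum 12; hence R4C4 = 2.
Column 5 already has 3, leaving R4C5 = 5.
Column 4 already has 3, so R5C4 = 1.
1 is placed in row 2; hence R2C2 = 5.
The 4 cells of cage c must have sum 15, leaving R3C1 = 5.
The two cells of cage g must have sum 6; hence R3C2 = 1.
The 4 cells of cage c must have sum 15, leaving R4C1 = 4.
5 is placed in row 4, leaving R4C2 = 3.
5 is placed in row 4, leaving R4C3 = 1.
Cage c has sum 15, so R5C1 = 3.
Row 5 already has 1, which forces R5C3 = 5.
Column 1 now contains 3, leaving R1C1 = 1.
Column 2 now contains 3; hence R1C2 = 4.
Column 3 now contains 1, leaving R1C3 = 3.

1 4 3 5 2 / 2 5 4 3 1 / 5 1 2 4 3 / 4 3 1 2 5 / 3 2 5 1 4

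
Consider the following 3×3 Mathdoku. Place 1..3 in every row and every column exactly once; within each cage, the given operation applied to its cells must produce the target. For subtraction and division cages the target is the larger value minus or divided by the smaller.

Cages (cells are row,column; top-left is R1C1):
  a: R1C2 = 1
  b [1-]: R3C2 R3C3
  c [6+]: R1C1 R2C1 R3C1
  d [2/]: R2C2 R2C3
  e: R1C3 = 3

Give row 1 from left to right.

2 1 3

A is a freebie, leaving R1C2 = 1.
E is a freebie, which forces R1C3 = 3.
Column 2 already has 1, so R2C2 = 2.
2 is placed in row 2, so R2C3 = 1.
Column 2 now contains 2, so R3C2 = 3.
Column 3 already has 1, so R3C3 = 2.
3 is placed in row 1, which forces R1C1 = 2.
1 is placed in row 2; hence R2C1 = 3.
2 is placed in row 3, so R3C1 = 1.
Completed grid: 2 1 3 / 3 2 1 / 1 3 2.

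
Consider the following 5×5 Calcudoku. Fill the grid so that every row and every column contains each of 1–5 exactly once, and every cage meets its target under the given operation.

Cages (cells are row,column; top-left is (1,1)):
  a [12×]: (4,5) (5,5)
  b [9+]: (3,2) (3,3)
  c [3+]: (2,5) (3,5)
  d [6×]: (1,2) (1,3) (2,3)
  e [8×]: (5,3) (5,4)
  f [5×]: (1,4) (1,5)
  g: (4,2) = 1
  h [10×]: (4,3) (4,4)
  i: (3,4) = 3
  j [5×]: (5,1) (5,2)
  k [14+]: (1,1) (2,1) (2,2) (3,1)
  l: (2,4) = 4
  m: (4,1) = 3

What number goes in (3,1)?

2

Cage l is given, so (2,4) = 4.
Cage i is given, leaving (3,4) = 3.
M is a freebie, so (4,1) = 3.
G is a freebie; hence (4,2) = 1.
Row 4 now contains 3, so (4,5) = 4.
Column 2 already has 1, leaving (5,2) = 5.
Column 4 now contains 4, so (5,4) = 2.
Column 5 already has 4; hence (5,5) = 3.
Cage k has sum 14, leaving (2,2) = 3.
5 is placed in column 2; hence (3,2) = 4.
Cage b's pair has sum 9; hence (3,3) = 5.
The two cells of cage h must have product 10; hence (4,3) = 2.
Column 4 now contains 2, which forces (4,4) = 5.
5 is placed in row 5, so (5,1) = 1.
Row 5 now contains 2, so (5,3) = 4.
The 4 cells of cage k must have sum 14; hence (1,1) = 4.
Column 2 now contains 3, which forces (1,2) = 2.
Cage d needs product 6, which forces (1,3) = 3.
Column 4 now contains 5; hence (1,4) = 1.
The two cells of cage f must have product 5, so (1,5) = 5.
The 4 cells of cage k must have sum 14, so (2,1) = 5.
2 is placed in column 3, so (2,3) = 1.
Row 2 now contains 1, so (2,5) = 2.
Row 3 already has 5, which forces (3,1) = 2.
Column 5 now contains 2, so (3,5) = 1.
Completed grid: 4 2 3 1 5 / 5 3 1 4 2 / 2 4 5 3 1 / 3 1 2 5 4 / 1 5 4 2 3.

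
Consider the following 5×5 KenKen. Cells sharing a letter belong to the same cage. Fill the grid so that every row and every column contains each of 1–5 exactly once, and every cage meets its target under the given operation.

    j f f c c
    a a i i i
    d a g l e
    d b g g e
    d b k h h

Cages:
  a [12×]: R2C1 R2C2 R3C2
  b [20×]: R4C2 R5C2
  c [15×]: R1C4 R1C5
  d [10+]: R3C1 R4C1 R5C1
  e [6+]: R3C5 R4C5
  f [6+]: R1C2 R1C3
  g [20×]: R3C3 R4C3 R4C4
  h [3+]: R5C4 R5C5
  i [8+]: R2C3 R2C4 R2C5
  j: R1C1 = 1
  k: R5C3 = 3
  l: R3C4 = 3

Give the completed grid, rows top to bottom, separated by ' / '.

1 2 4 5 3 / 4 3 2 1 5 / 2 1 5 3 4 / 3 5 1 4 2 / 5 4 3 2 1

J is a freebie, so R1C1 = 1.
Cage l is given, leaving R3C4 = 3.
Cage k is given; hence R5C3 = 3.
Column 4 now contains 3, which forces R1C4 = 5.
Cage c's pair has product 15, which forces R1C5 = 3.
The 3 cells of cage d must have sum 10, so R4C1 = 3.
Cage a needs product 12, leaving R2C2 = 3.
In row 2, 4 can only go at R2C1, so R2C1 = 4.
Cage a has product 12, leaving R3C2 = 1.
Row 5 needs a 4, and only R5C2 is open for it.
Column 2 now contains 4, so R1C2 = 2.
The two cells of cage f must have sum 6; hence R1C3 = 4.
Column 2 now contains 4; hence R4C2 = 5.
5 is placed in row 4, leaving R4C3 = 1.
Cage g has product 20, which forces R3C3 = 5.
Cage g needs product 20, so R4C4 = 4.
Row 4 already has 4, which forces R4C5 = 2.
Column 5 already has 2, which forces R5C5 = 1.
5 is placed in column 3, which forces R2C3 = 2.
Cage i needs sum 8; hence R2C4 = 1.
Column 5 already has 1, so R2C5 = 5.
Row 3 already has 5, so R3C1 = 2.
Column 5 already has 2; hence R3C5 = 4.
The 3 cells of cage d must have sum 10, so R5C1 = 5.
Row 5 already has 1; hence R5C4 = 2.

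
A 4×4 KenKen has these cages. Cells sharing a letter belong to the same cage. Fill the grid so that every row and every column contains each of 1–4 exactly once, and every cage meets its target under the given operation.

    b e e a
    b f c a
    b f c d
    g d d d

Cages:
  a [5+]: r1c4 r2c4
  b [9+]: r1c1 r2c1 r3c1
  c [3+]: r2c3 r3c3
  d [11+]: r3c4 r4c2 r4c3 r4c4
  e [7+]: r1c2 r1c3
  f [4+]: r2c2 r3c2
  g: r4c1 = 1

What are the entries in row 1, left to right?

2 4 3 1

Cage g is given, which forces r4c1 = 1.
Cage d needs sum 11, so r3c4 = 2.
Cage c needs two cells with sum 3, which forces r2c3 = 2.
2 is placed in row 3, leaving r3c3 = 1.
Cage b needs sum 9; hence r1c1 = 2.
Cage f needs two cells with sum 4; hence r2c2 = 1.
Row 2 already has 1; hence r2c4 = 4.
Row 3 now contains 1, which forces r3c2 = 3.
The 4 cells of cage d must have sum 11, leaving r4c2 = 2.
4 is placed in column 4, leaving r4c4 = 3.
Column 2 already has 3, which forces r1c2 = 4.
Cage e needs two cells with sum 7, which forces r1c3 = 3.
4 is placed in column 4; hence r1c4 = 1.
4 is placed in row 2, so r2c1 = 3.
Row 3 now contains 3, which forces r3c1 = 4.
3 is placed in row 4; hence r4c3 = 4.
The full grid is 2 4 3 1 / 3 1 2 4 / 4 3 1 2 / 1 2 4 3.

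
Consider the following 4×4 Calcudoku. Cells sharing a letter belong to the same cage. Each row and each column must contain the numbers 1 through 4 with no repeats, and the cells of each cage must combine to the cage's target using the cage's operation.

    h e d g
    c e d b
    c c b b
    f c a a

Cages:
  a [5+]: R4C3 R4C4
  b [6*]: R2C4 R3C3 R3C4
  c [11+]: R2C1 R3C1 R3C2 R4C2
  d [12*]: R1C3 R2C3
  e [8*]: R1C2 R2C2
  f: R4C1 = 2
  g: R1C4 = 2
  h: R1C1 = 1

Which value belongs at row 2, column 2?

H is a freebie, which forces R1C1 = 1.
Cage g is a single given cell, leaving R1C4 = 2.
F is a freebie, leaving R4C1 = 2.
Row 1 already has 2, so R1C2 = 4.
Row 1 now contains 4, which forces R1C3 = 3.
The two cells of cage e must have product 8, so R2C2 = 2.
Column 3 already has 3, which forces R2C3 = 4.
Cage b needs product 6, which forces R3C3 = 2.
Column 3 already has 4, which forces R4C3 = 1.
Row 4 now contains 1; hence R4C4 = 4.
4 is placed in row 2, which forces R2C1 = 3.
3 is placed in row 2; hence R2C4 = 1.
Cage c has sum 11, leaving R3C1 = 4.
Cage c needs sum 11, which forces R3C2 = 1.
1 is placed in column 4, leaving R3C4 = 3.
Row 4 now contains 1; hence R4C2 = 3.
Completed grid: 1 4 3 2 / 3 2 4 1 / 4 1 2 3 / 2 3 1 4.

2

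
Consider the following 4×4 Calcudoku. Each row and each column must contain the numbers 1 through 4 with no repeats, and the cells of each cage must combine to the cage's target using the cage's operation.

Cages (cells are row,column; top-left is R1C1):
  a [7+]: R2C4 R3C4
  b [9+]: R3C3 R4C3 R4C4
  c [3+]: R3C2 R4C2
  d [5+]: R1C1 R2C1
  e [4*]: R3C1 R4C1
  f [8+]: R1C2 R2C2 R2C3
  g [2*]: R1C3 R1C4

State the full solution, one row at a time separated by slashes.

3 4 2 1 / 2 3 1 4 / 1 2 4 3 / 4 1 3 2

In column 4, 1 can only go at R1C4, so R1C4 = 1.
Row 1 now contains 1, so R1C3 = 2.
The only place for 2 in row 3 is R3C2.
Column 2 already has 2; hence R4C2 = 1.
Cage f has sum 8, which forces R2C3 = 1.
Cage e's pair has product 4, leaving R3C1 = 1.
Row 4 now contains 1, so R4C1 = 4.
Row 4 already has 4, which forces R4C3 = 3.
The 3 cells of cage b must have sum 9, which forces R4C4 = 2.
Column 1 now contains 4, so R1C1 = 3.
Row 1 now contains 3, leaving R1C2 = 4.
1 is placed in row 2; hence R2C1 = 2.
4 is placed in column 2, which forces R2C2 = 3.
3 is placed in row 2, leaving R2C4 = 4.
Column 3 now contains 3, which forces R3C3 = 4.
Column 4 now contains 4, which forces R3C4 = 3.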